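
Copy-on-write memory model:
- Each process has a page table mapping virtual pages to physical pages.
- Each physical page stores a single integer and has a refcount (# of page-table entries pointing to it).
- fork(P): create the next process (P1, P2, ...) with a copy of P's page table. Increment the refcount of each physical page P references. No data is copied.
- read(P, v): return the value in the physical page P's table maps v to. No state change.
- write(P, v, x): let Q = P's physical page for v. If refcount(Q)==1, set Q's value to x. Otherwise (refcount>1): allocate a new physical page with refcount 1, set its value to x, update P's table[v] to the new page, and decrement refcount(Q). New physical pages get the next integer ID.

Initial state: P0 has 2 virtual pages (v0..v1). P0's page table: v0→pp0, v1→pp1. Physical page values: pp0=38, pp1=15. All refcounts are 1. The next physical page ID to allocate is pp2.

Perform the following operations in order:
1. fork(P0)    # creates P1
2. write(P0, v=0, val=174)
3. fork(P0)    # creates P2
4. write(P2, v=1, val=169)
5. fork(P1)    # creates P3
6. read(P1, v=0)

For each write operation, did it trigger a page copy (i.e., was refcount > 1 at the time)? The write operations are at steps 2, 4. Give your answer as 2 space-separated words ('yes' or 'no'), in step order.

Op 1: fork(P0) -> P1. 2 ppages; refcounts: pp0:2 pp1:2
Op 2: write(P0, v0, 174). refcount(pp0)=2>1 -> COPY to pp2. 3 ppages; refcounts: pp0:1 pp1:2 pp2:1
Op 3: fork(P0) -> P2. 3 ppages; refcounts: pp0:1 pp1:3 pp2:2
Op 4: write(P2, v1, 169). refcount(pp1)=3>1 -> COPY to pp3. 4 ppages; refcounts: pp0:1 pp1:2 pp2:2 pp3:1
Op 5: fork(P1) -> P3. 4 ppages; refcounts: pp0:2 pp1:3 pp2:2 pp3:1
Op 6: read(P1, v0) -> 38. No state change.

yes yes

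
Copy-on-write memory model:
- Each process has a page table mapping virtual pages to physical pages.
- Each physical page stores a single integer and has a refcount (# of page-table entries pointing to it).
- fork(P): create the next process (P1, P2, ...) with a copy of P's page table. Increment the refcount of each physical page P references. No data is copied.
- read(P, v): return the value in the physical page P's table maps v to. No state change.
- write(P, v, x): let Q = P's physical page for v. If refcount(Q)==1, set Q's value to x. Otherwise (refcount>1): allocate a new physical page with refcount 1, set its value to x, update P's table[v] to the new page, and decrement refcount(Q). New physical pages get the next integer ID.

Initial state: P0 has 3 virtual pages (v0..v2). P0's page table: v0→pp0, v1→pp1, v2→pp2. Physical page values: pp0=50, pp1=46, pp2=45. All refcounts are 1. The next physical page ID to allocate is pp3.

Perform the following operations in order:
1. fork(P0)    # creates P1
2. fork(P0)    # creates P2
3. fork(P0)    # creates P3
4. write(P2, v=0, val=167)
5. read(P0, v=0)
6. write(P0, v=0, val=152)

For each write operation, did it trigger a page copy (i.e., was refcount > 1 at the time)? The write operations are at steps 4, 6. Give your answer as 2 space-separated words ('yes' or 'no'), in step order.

Op 1: fork(P0) -> P1. 3 ppages; refcounts: pp0:2 pp1:2 pp2:2
Op 2: fork(P0) -> P2. 3 ppages; refcounts: pp0:3 pp1:3 pp2:3
Op 3: fork(P0) -> P3. 3 ppages; refcounts: pp0:4 pp1:4 pp2:4
Op 4: write(P2, v0, 167). refcount(pp0)=4>1 -> COPY to pp3. 4 ppages; refcounts: pp0:3 pp1:4 pp2:4 pp3:1
Op 5: read(P0, v0) -> 50. No state change.
Op 6: write(P0, v0, 152). refcount(pp0)=3>1 -> COPY to pp4. 5 ppages; refcounts: pp0:2 pp1:4 pp2:4 pp3:1 pp4:1

yes yes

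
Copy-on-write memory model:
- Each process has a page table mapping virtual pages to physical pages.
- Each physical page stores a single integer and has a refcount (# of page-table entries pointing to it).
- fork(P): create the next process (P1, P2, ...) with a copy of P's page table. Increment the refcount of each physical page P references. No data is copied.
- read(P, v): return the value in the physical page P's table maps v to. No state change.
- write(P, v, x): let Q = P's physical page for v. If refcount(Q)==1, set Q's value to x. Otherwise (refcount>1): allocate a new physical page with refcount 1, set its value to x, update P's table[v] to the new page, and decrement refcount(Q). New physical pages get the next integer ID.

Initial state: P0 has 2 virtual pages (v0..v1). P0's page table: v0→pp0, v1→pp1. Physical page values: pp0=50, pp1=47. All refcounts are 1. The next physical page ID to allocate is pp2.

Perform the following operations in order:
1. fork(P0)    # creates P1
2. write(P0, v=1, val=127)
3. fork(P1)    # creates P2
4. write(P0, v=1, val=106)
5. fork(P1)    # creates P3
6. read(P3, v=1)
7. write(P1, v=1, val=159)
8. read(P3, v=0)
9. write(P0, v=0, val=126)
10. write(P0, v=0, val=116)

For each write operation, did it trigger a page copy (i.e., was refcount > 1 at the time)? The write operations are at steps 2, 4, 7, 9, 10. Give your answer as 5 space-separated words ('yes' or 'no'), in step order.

Op 1: fork(P0) -> P1. 2 ppages; refcounts: pp0:2 pp1:2
Op 2: write(P0, v1, 127). refcount(pp1)=2>1 -> COPY to pp2. 3 ppages; refcounts: pp0:2 pp1:1 pp2:1
Op 3: fork(P1) -> P2. 3 ppages; refcounts: pp0:3 pp1:2 pp2:1
Op 4: write(P0, v1, 106). refcount(pp2)=1 -> write in place. 3 ppages; refcounts: pp0:3 pp1:2 pp2:1
Op 5: fork(P1) -> P3. 3 ppages; refcounts: pp0:4 pp1:3 pp2:1
Op 6: read(P3, v1) -> 47. No state change.
Op 7: write(P1, v1, 159). refcount(pp1)=3>1 -> COPY to pp3. 4 ppages; refcounts: pp0:4 pp1:2 pp2:1 pp3:1
Op 8: read(P3, v0) -> 50. No state change.
Op 9: write(P0, v0, 126). refcount(pp0)=4>1 -> COPY to pp4. 5 ppages; refcounts: pp0:3 pp1:2 pp2:1 pp3:1 pp4:1
Op 10: write(P0, v0, 116). refcount(pp4)=1 -> write in place. 5 ppages; refcounts: pp0:3 pp1:2 pp2:1 pp3:1 pp4:1

yes no yes yes no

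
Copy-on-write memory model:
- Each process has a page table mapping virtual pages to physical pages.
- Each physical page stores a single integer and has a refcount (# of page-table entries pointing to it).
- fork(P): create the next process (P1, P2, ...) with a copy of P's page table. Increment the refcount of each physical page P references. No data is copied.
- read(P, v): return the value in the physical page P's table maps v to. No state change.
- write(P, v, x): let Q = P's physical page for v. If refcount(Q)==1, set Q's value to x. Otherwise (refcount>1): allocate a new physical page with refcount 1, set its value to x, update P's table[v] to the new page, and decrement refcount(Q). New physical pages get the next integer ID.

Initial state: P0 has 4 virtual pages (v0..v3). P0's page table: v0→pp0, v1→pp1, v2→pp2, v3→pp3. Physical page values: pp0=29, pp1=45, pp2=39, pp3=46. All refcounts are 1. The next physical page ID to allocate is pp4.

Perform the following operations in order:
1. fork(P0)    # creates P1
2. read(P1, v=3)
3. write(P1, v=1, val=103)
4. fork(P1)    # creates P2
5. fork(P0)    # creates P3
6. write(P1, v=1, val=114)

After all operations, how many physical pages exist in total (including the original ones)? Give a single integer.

Answer: 6

Derivation:
Op 1: fork(P0) -> P1. 4 ppages; refcounts: pp0:2 pp1:2 pp2:2 pp3:2
Op 2: read(P1, v3) -> 46. No state change.
Op 3: write(P1, v1, 103). refcount(pp1)=2>1 -> COPY to pp4. 5 ppages; refcounts: pp0:2 pp1:1 pp2:2 pp3:2 pp4:1
Op 4: fork(P1) -> P2. 5 ppages; refcounts: pp0:3 pp1:1 pp2:3 pp3:3 pp4:2
Op 5: fork(P0) -> P3. 5 ppages; refcounts: pp0:4 pp1:2 pp2:4 pp3:4 pp4:2
Op 6: write(P1, v1, 114). refcount(pp4)=2>1 -> COPY to pp5. 6 ppages; refcounts: pp0:4 pp1:2 pp2:4 pp3:4 pp4:1 pp5:1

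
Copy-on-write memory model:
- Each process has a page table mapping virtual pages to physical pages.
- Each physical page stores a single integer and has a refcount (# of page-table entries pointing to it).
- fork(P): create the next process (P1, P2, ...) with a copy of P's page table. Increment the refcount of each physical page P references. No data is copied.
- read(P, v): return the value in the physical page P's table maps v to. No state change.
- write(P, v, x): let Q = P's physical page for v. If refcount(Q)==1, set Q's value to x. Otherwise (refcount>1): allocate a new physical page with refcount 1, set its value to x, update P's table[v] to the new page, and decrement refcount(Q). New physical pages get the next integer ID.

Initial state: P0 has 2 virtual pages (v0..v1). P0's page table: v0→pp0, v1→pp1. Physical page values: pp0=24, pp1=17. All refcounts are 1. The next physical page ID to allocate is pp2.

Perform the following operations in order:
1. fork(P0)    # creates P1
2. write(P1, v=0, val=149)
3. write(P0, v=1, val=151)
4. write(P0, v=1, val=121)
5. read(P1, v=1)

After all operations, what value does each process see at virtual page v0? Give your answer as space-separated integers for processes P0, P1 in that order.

Op 1: fork(P0) -> P1. 2 ppages; refcounts: pp0:2 pp1:2
Op 2: write(P1, v0, 149). refcount(pp0)=2>1 -> COPY to pp2. 3 ppages; refcounts: pp0:1 pp1:2 pp2:1
Op 3: write(P0, v1, 151). refcount(pp1)=2>1 -> COPY to pp3. 4 ppages; refcounts: pp0:1 pp1:1 pp2:1 pp3:1
Op 4: write(P0, v1, 121). refcount(pp3)=1 -> write in place. 4 ppages; refcounts: pp0:1 pp1:1 pp2:1 pp3:1
Op 5: read(P1, v1) -> 17. No state change.
P0: v0 -> pp0 = 24
P1: v0 -> pp2 = 149

Answer: 24 149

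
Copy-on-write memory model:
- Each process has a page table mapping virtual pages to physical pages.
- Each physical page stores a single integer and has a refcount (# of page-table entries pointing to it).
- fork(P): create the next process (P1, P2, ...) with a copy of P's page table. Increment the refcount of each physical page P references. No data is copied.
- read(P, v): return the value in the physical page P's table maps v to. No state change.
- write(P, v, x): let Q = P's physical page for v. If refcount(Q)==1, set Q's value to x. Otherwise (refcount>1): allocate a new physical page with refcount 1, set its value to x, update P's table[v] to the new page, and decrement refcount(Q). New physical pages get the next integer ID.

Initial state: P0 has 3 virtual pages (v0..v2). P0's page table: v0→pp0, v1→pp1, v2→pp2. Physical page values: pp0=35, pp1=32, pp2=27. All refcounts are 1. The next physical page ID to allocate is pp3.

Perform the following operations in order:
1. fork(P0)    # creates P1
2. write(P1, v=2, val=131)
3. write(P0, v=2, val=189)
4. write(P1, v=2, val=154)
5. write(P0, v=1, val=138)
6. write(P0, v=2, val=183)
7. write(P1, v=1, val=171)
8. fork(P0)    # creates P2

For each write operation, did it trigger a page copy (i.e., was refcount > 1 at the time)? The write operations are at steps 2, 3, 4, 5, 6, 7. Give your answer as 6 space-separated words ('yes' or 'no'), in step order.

Op 1: fork(P0) -> P1. 3 ppages; refcounts: pp0:2 pp1:2 pp2:2
Op 2: write(P1, v2, 131). refcount(pp2)=2>1 -> COPY to pp3. 4 ppages; refcounts: pp0:2 pp1:2 pp2:1 pp3:1
Op 3: write(P0, v2, 189). refcount(pp2)=1 -> write in place. 4 ppages; refcounts: pp0:2 pp1:2 pp2:1 pp3:1
Op 4: write(P1, v2, 154). refcount(pp3)=1 -> write in place. 4 ppages; refcounts: pp0:2 pp1:2 pp2:1 pp3:1
Op 5: write(P0, v1, 138). refcount(pp1)=2>1 -> COPY to pp4. 5 ppages; refcounts: pp0:2 pp1:1 pp2:1 pp3:1 pp4:1
Op 6: write(P0, v2, 183). refcount(pp2)=1 -> write in place. 5 ppages; refcounts: pp0:2 pp1:1 pp2:1 pp3:1 pp4:1
Op 7: write(P1, v1, 171). refcount(pp1)=1 -> write in place. 5 ppages; refcounts: pp0:2 pp1:1 pp2:1 pp3:1 pp4:1
Op 8: fork(P0) -> P2. 5 ppages; refcounts: pp0:3 pp1:1 pp2:2 pp3:1 pp4:2

yes no no yes no no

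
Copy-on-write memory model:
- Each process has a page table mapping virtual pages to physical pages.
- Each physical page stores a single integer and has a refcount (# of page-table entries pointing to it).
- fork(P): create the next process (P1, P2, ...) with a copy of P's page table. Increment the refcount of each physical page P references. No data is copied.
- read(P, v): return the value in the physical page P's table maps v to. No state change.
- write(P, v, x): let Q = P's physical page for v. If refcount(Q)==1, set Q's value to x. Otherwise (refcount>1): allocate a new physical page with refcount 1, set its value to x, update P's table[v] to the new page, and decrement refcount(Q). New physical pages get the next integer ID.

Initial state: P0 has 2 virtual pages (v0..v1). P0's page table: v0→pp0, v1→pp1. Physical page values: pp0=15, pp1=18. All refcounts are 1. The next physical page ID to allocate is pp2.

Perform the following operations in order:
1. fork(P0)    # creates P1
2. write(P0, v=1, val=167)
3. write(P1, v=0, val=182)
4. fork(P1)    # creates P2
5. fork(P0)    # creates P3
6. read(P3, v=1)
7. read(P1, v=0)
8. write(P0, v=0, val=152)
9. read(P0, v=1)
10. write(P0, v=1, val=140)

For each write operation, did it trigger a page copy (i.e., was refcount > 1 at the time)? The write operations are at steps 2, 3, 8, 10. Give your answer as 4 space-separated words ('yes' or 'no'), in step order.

Op 1: fork(P0) -> P1. 2 ppages; refcounts: pp0:2 pp1:2
Op 2: write(P0, v1, 167). refcount(pp1)=2>1 -> COPY to pp2. 3 ppages; refcounts: pp0:2 pp1:1 pp2:1
Op 3: write(P1, v0, 182). refcount(pp0)=2>1 -> COPY to pp3. 4 ppages; refcounts: pp0:1 pp1:1 pp2:1 pp3:1
Op 4: fork(P1) -> P2. 4 ppages; refcounts: pp0:1 pp1:2 pp2:1 pp3:2
Op 5: fork(P0) -> P3. 4 ppages; refcounts: pp0:2 pp1:2 pp2:2 pp3:2
Op 6: read(P3, v1) -> 167. No state change.
Op 7: read(P1, v0) -> 182. No state change.
Op 8: write(P0, v0, 152). refcount(pp0)=2>1 -> COPY to pp4. 5 ppages; refcounts: pp0:1 pp1:2 pp2:2 pp3:2 pp4:1
Op 9: read(P0, v1) -> 167. No state change.
Op 10: write(P0, v1, 140). refcount(pp2)=2>1 -> COPY to pp5. 6 ppages; refcounts: pp0:1 pp1:2 pp2:1 pp3:2 pp4:1 pp5:1

yes yes yes yes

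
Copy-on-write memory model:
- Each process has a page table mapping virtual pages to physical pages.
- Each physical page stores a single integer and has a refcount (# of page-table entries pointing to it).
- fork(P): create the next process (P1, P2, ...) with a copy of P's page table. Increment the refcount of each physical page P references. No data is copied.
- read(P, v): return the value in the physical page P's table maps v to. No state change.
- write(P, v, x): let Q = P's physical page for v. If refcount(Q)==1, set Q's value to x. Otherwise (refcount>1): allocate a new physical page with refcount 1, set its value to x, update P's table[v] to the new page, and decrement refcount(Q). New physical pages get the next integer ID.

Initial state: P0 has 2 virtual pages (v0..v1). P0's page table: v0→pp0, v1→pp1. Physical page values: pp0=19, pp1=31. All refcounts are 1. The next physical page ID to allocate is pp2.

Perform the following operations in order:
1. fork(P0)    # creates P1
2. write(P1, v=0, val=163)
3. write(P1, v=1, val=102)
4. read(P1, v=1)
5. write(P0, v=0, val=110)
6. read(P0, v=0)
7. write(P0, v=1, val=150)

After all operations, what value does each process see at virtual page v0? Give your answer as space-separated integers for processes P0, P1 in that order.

Op 1: fork(P0) -> P1. 2 ppages; refcounts: pp0:2 pp1:2
Op 2: write(P1, v0, 163). refcount(pp0)=2>1 -> COPY to pp2. 3 ppages; refcounts: pp0:1 pp1:2 pp2:1
Op 3: write(P1, v1, 102). refcount(pp1)=2>1 -> COPY to pp3. 4 ppages; refcounts: pp0:1 pp1:1 pp2:1 pp3:1
Op 4: read(P1, v1) -> 102. No state change.
Op 5: write(P0, v0, 110). refcount(pp0)=1 -> write in place. 4 ppages; refcounts: pp0:1 pp1:1 pp2:1 pp3:1
Op 6: read(P0, v0) -> 110. No state change.
Op 7: write(P0, v1, 150). refcount(pp1)=1 -> write in place. 4 ppages; refcounts: pp0:1 pp1:1 pp2:1 pp3:1
P0: v0 -> pp0 = 110
P1: v0 -> pp2 = 163

Answer: 110 163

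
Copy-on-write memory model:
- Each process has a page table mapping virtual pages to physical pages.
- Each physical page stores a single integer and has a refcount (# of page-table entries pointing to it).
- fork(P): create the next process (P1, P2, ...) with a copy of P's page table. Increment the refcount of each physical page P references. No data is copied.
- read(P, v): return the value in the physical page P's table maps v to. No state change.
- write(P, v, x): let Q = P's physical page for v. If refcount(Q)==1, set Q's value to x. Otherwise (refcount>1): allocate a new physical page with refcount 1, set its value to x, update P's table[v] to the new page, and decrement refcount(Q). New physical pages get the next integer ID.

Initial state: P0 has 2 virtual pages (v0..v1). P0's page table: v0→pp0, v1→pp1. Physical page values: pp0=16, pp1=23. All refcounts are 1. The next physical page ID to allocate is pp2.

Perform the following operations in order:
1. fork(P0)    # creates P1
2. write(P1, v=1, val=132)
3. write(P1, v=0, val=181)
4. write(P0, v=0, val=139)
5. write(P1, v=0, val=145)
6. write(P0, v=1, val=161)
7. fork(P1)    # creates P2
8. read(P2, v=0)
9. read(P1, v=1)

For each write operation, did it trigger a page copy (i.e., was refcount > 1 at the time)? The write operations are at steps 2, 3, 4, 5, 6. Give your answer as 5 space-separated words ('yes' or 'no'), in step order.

Op 1: fork(P0) -> P1. 2 ppages; refcounts: pp0:2 pp1:2
Op 2: write(P1, v1, 132). refcount(pp1)=2>1 -> COPY to pp2. 3 ppages; refcounts: pp0:2 pp1:1 pp2:1
Op 3: write(P1, v0, 181). refcount(pp0)=2>1 -> COPY to pp3. 4 ppages; refcounts: pp0:1 pp1:1 pp2:1 pp3:1
Op 4: write(P0, v0, 139). refcount(pp0)=1 -> write in place. 4 ppages; refcounts: pp0:1 pp1:1 pp2:1 pp3:1
Op 5: write(P1, v0, 145). refcount(pp3)=1 -> write in place. 4 ppages; refcounts: pp0:1 pp1:1 pp2:1 pp3:1
Op 6: write(P0, v1, 161). refcount(pp1)=1 -> write in place. 4 ppages; refcounts: pp0:1 pp1:1 pp2:1 pp3:1
Op 7: fork(P1) -> P2. 4 ppages; refcounts: pp0:1 pp1:1 pp2:2 pp3:2
Op 8: read(P2, v0) -> 145. No state change.
Op 9: read(P1, v1) -> 132. No state change.

yes yes no no no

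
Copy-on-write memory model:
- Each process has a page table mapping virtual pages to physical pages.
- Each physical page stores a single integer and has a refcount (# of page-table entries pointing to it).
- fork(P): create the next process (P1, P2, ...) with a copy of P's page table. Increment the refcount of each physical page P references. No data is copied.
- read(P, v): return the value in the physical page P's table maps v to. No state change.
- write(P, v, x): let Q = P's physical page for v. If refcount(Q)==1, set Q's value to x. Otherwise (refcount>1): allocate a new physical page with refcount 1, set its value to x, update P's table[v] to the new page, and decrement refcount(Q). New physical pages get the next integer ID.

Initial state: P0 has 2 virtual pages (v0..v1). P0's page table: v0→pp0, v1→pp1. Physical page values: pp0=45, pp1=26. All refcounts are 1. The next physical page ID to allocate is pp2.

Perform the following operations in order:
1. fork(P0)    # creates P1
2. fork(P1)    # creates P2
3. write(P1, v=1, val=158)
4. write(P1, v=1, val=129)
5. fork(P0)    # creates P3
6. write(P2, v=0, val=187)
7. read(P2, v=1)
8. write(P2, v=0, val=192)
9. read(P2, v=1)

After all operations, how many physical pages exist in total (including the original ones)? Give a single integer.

Answer: 4

Derivation:
Op 1: fork(P0) -> P1. 2 ppages; refcounts: pp0:2 pp1:2
Op 2: fork(P1) -> P2. 2 ppages; refcounts: pp0:3 pp1:3
Op 3: write(P1, v1, 158). refcount(pp1)=3>1 -> COPY to pp2. 3 ppages; refcounts: pp0:3 pp1:2 pp2:1
Op 4: write(P1, v1, 129). refcount(pp2)=1 -> write in place. 3 ppages; refcounts: pp0:3 pp1:2 pp2:1
Op 5: fork(P0) -> P3. 3 ppages; refcounts: pp0:4 pp1:3 pp2:1
Op 6: write(P2, v0, 187). refcount(pp0)=4>1 -> COPY to pp3. 4 ppages; refcounts: pp0:3 pp1:3 pp2:1 pp3:1
Op 7: read(P2, v1) -> 26. No state change.
Op 8: write(P2, v0, 192). refcount(pp3)=1 -> write in place. 4 ppages; refcounts: pp0:3 pp1:3 pp2:1 pp3:1
Op 9: read(P2, v1) -> 26. No state change.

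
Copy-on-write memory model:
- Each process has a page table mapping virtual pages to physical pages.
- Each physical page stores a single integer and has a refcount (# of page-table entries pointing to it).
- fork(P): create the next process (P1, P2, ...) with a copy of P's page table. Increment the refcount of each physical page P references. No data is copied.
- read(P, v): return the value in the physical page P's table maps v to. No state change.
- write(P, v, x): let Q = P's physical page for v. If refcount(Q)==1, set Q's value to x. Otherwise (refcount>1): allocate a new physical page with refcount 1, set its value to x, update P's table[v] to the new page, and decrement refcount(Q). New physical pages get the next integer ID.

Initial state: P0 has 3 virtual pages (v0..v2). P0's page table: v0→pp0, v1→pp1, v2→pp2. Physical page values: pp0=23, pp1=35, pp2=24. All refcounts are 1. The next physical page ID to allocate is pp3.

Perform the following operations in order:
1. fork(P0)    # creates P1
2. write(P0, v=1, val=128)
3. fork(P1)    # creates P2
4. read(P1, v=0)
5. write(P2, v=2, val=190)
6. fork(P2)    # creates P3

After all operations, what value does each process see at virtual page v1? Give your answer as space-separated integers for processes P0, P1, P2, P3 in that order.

Op 1: fork(P0) -> P1. 3 ppages; refcounts: pp0:2 pp1:2 pp2:2
Op 2: write(P0, v1, 128). refcount(pp1)=2>1 -> COPY to pp3. 4 ppages; refcounts: pp0:2 pp1:1 pp2:2 pp3:1
Op 3: fork(P1) -> P2. 4 ppages; refcounts: pp0:3 pp1:2 pp2:3 pp3:1
Op 4: read(P1, v0) -> 23. No state change.
Op 5: write(P2, v2, 190). refcount(pp2)=3>1 -> COPY to pp4. 5 ppages; refcounts: pp0:3 pp1:2 pp2:2 pp3:1 pp4:1
Op 6: fork(P2) -> P3. 5 ppages; refcounts: pp0:4 pp1:3 pp2:2 pp3:1 pp4:2
P0: v1 -> pp3 = 128
P1: v1 -> pp1 = 35
P2: v1 -> pp1 = 35
P3: v1 -> pp1 = 35

Answer: 128 35 35 35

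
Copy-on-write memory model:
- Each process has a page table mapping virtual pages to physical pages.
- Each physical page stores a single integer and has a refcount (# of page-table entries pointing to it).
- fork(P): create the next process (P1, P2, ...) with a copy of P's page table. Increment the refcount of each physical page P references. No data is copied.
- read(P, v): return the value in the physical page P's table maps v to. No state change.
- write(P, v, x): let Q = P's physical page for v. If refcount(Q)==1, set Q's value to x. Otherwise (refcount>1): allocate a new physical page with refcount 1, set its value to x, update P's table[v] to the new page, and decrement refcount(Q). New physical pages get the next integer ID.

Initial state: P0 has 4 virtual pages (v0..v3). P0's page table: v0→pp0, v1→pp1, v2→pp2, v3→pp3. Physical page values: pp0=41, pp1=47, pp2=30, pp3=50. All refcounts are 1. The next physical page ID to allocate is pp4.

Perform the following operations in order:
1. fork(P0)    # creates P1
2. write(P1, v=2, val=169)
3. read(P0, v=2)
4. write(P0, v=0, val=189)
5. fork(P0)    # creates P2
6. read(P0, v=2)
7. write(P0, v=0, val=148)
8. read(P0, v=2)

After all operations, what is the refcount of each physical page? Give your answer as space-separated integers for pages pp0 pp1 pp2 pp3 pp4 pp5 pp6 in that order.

Op 1: fork(P0) -> P1. 4 ppages; refcounts: pp0:2 pp1:2 pp2:2 pp3:2
Op 2: write(P1, v2, 169). refcount(pp2)=2>1 -> COPY to pp4. 5 ppages; refcounts: pp0:2 pp1:2 pp2:1 pp3:2 pp4:1
Op 3: read(P0, v2) -> 30. No state change.
Op 4: write(P0, v0, 189). refcount(pp0)=2>1 -> COPY to pp5. 6 ppages; refcounts: pp0:1 pp1:2 pp2:1 pp3:2 pp4:1 pp5:1
Op 5: fork(P0) -> P2. 6 ppages; refcounts: pp0:1 pp1:3 pp2:2 pp3:3 pp4:1 pp5:2
Op 6: read(P0, v2) -> 30. No state change.
Op 7: write(P0, v0, 148). refcount(pp5)=2>1 -> COPY to pp6. 7 ppages; refcounts: pp0:1 pp1:3 pp2:2 pp3:3 pp4:1 pp5:1 pp6:1
Op 8: read(P0, v2) -> 30. No state change.

Answer: 1 3 2 3 1 1 1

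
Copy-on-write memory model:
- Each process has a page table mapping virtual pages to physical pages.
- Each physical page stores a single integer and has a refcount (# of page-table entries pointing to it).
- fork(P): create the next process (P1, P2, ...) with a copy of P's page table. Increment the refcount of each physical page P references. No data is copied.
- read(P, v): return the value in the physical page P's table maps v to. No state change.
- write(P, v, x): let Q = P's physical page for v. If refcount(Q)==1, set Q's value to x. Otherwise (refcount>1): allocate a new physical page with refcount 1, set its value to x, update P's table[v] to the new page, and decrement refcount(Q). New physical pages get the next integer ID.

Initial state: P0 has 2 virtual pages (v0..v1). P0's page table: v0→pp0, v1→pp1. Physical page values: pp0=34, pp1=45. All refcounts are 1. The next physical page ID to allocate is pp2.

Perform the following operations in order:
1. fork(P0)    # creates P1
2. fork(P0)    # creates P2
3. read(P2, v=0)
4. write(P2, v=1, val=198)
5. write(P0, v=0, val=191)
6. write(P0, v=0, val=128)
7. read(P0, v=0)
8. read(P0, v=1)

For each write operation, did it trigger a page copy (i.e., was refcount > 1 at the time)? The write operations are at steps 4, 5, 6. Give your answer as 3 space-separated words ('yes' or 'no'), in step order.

Op 1: fork(P0) -> P1. 2 ppages; refcounts: pp0:2 pp1:2
Op 2: fork(P0) -> P2. 2 ppages; refcounts: pp0:3 pp1:3
Op 3: read(P2, v0) -> 34. No state change.
Op 4: write(P2, v1, 198). refcount(pp1)=3>1 -> COPY to pp2. 3 ppages; refcounts: pp0:3 pp1:2 pp2:1
Op 5: write(P0, v0, 191). refcount(pp0)=3>1 -> COPY to pp3. 4 ppages; refcounts: pp0:2 pp1:2 pp2:1 pp3:1
Op 6: write(P0, v0, 128). refcount(pp3)=1 -> write in place. 4 ppages; refcounts: pp0:2 pp1:2 pp2:1 pp3:1
Op 7: read(P0, v0) -> 128. No state change.
Op 8: read(P0, v1) -> 45. No state change.

yes yes no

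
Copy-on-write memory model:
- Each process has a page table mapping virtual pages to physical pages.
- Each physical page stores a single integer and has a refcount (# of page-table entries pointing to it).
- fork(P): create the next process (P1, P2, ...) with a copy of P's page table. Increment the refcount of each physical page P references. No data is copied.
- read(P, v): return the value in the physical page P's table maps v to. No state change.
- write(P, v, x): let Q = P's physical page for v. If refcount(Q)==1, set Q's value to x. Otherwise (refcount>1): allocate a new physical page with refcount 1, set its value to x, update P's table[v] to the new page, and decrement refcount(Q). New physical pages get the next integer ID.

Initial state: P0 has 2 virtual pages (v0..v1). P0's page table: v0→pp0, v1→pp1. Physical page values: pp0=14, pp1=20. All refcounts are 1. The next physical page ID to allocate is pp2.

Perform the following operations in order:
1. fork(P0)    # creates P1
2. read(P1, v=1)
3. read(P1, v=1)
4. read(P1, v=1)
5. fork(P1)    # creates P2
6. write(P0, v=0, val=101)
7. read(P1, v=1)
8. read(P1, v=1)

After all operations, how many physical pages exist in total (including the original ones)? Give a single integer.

Op 1: fork(P0) -> P1. 2 ppages; refcounts: pp0:2 pp1:2
Op 2: read(P1, v1) -> 20. No state change.
Op 3: read(P1, v1) -> 20. No state change.
Op 4: read(P1, v1) -> 20. No state change.
Op 5: fork(P1) -> P2. 2 ppages; refcounts: pp0:3 pp1:3
Op 6: write(P0, v0, 101). refcount(pp0)=3>1 -> COPY to pp2. 3 ppages; refcounts: pp0:2 pp1:3 pp2:1
Op 7: read(P1, v1) -> 20. No state change.
Op 8: read(P1, v1) -> 20. No state change.

Answer: 3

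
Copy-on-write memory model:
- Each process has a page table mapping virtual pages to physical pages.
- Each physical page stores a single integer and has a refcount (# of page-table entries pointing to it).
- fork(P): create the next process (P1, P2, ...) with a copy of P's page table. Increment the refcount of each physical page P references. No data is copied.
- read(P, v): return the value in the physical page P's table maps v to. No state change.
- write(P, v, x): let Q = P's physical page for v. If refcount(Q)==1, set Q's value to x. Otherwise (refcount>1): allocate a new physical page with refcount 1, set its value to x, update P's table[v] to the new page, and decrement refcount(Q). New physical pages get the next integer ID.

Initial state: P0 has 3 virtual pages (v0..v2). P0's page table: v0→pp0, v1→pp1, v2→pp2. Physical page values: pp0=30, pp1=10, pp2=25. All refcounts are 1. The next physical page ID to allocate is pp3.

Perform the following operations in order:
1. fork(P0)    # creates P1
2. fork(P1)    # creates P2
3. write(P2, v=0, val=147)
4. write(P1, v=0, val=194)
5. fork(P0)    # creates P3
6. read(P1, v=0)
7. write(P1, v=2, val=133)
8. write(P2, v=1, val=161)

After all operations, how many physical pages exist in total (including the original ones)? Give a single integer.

Answer: 7

Derivation:
Op 1: fork(P0) -> P1. 3 ppages; refcounts: pp0:2 pp1:2 pp2:2
Op 2: fork(P1) -> P2. 3 ppages; refcounts: pp0:3 pp1:3 pp2:3
Op 3: write(P2, v0, 147). refcount(pp0)=3>1 -> COPY to pp3. 4 ppages; refcounts: pp0:2 pp1:3 pp2:3 pp3:1
Op 4: write(P1, v0, 194). refcount(pp0)=2>1 -> COPY to pp4. 5 ppages; refcounts: pp0:1 pp1:3 pp2:3 pp3:1 pp4:1
Op 5: fork(P0) -> P3. 5 ppages; refcounts: pp0:2 pp1:4 pp2:4 pp3:1 pp4:1
Op 6: read(P1, v0) -> 194. No state change.
Op 7: write(P1, v2, 133). refcount(pp2)=4>1 -> COPY to pp5. 6 ppages; refcounts: pp0:2 pp1:4 pp2:3 pp3:1 pp4:1 pp5:1
Op 8: write(P2, v1, 161). refcount(pp1)=4>1 -> COPY to pp6. 7 ppages; refcounts: pp0:2 pp1:3 pp2:3 pp3:1 pp4:1 pp5:1 pp6:1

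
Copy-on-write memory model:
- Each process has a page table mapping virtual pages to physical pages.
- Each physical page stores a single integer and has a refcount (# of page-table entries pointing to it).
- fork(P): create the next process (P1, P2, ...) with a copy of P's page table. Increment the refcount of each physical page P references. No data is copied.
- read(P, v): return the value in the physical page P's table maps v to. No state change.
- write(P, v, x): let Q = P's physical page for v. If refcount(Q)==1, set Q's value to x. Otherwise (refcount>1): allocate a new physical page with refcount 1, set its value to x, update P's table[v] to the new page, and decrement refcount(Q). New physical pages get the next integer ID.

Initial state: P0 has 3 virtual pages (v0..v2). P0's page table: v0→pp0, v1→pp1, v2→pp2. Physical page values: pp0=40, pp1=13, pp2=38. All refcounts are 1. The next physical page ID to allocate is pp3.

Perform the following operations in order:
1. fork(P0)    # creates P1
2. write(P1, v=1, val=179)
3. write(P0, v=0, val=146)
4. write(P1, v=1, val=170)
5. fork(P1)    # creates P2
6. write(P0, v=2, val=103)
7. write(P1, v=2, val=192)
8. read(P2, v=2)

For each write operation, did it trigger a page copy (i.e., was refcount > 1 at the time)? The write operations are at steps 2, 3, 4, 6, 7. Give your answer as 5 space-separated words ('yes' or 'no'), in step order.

Op 1: fork(P0) -> P1. 3 ppages; refcounts: pp0:2 pp1:2 pp2:2
Op 2: write(P1, v1, 179). refcount(pp1)=2>1 -> COPY to pp3. 4 ppages; refcounts: pp0:2 pp1:1 pp2:2 pp3:1
Op 3: write(P0, v0, 146). refcount(pp0)=2>1 -> COPY to pp4. 5 ppages; refcounts: pp0:1 pp1:1 pp2:2 pp3:1 pp4:1
Op 4: write(P1, v1, 170). refcount(pp3)=1 -> write in place. 5 ppages; refcounts: pp0:1 pp1:1 pp2:2 pp3:1 pp4:1
Op 5: fork(P1) -> P2. 5 ppages; refcounts: pp0:2 pp1:1 pp2:3 pp3:2 pp4:1
Op 6: write(P0, v2, 103). refcount(pp2)=3>1 -> COPY to pp5. 6 ppages; refcounts: pp0:2 pp1:1 pp2:2 pp3:2 pp4:1 pp5:1
Op 7: write(P1, v2, 192). refcount(pp2)=2>1 -> COPY to pp6. 7 ppages; refcounts: pp0:2 pp1:1 pp2:1 pp3:2 pp4:1 pp5:1 pp6:1
Op 8: read(P2, v2) -> 38. No state change.

yes yes no yes yes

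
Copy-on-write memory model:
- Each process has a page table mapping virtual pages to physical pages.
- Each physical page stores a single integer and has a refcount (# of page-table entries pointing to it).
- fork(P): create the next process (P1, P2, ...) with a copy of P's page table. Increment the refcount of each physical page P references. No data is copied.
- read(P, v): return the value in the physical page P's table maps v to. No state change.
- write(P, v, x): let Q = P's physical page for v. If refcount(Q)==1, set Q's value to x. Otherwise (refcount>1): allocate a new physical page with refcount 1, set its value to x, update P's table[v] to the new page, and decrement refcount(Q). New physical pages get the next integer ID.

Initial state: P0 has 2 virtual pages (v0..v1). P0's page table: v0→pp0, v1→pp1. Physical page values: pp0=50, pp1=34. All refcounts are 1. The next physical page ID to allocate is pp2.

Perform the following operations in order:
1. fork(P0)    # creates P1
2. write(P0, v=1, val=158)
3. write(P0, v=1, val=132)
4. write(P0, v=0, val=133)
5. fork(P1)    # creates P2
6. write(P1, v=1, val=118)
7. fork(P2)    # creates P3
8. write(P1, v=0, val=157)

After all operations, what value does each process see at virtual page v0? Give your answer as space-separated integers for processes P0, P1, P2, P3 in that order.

Op 1: fork(P0) -> P1. 2 ppages; refcounts: pp0:2 pp1:2
Op 2: write(P0, v1, 158). refcount(pp1)=2>1 -> COPY to pp2. 3 ppages; refcounts: pp0:2 pp1:1 pp2:1
Op 3: write(P0, v1, 132). refcount(pp2)=1 -> write in place. 3 ppages; refcounts: pp0:2 pp1:1 pp2:1
Op 4: write(P0, v0, 133). refcount(pp0)=2>1 -> COPY to pp3. 4 ppages; refcounts: pp0:1 pp1:1 pp2:1 pp3:1
Op 5: fork(P1) -> P2. 4 ppages; refcounts: pp0:2 pp1:2 pp2:1 pp3:1
Op 6: write(P1, v1, 118). refcount(pp1)=2>1 -> COPY to pp4. 5 ppages; refcounts: pp0:2 pp1:1 pp2:1 pp3:1 pp4:1
Op 7: fork(P2) -> P3. 5 ppages; refcounts: pp0:3 pp1:2 pp2:1 pp3:1 pp4:1
Op 8: write(P1, v0, 157). refcount(pp0)=3>1 -> COPY to pp5. 6 ppages; refcounts: pp0:2 pp1:2 pp2:1 pp3:1 pp4:1 pp5:1
P0: v0 -> pp3 = 133
P1: v0 -> pp5 = 157
P2: v0 -> pp0 = 50
P3: v0 -> pp0 = 50

Answer: 133 157 50 50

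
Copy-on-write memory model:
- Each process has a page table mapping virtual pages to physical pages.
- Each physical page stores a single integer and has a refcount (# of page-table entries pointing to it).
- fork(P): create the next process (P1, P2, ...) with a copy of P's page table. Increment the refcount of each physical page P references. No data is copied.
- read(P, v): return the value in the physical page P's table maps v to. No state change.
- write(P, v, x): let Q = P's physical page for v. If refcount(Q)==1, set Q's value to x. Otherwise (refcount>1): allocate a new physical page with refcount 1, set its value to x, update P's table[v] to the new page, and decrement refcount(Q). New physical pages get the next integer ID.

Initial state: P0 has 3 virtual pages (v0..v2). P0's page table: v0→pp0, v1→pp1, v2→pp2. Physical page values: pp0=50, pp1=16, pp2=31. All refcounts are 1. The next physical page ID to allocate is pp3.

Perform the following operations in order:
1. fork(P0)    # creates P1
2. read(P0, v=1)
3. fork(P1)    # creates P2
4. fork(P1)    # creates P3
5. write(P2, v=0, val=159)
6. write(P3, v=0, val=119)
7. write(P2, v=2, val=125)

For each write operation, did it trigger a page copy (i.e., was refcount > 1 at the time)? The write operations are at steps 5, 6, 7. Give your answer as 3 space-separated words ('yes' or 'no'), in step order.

Op 1: fork(P0) -> P1. 3 ppages; refcounts: pp0:2 pp1:2 pp2:2
Op 2: read(P0, v1) -> 16. No state change.
Op 3: fork(P1) -> P2. 3 ppages; refcounts: pp0:3 pp1:3 pp2:3
Op 4: fork(P1) -> P3. 3 ppages; refcounts: pp0:4 pp1:4 pp2:4
Op 5: write(P2, v0, 159). refcount(pp0)=4>1 -> COPY to pp3. 4 ppages; refcounts: pp0:3 pp1:4 pp2:4 pp3:1
Op 6: write(P3, v0, 119). refcount(pp0)=3>1 -> COPY to pp4. 5 ppages; refcounts: pp0:2 pp1:4 pp2:4 pp3:1 pp4:1
Op 7: write(P2, v2, 125). refcount(pp2)=4>1 -> COPY to pp5. 6 ppages; refcounts: pp0:2 pp1:4 pp2:3 pp3:1 pp4:1 pp5:1

yes yes yes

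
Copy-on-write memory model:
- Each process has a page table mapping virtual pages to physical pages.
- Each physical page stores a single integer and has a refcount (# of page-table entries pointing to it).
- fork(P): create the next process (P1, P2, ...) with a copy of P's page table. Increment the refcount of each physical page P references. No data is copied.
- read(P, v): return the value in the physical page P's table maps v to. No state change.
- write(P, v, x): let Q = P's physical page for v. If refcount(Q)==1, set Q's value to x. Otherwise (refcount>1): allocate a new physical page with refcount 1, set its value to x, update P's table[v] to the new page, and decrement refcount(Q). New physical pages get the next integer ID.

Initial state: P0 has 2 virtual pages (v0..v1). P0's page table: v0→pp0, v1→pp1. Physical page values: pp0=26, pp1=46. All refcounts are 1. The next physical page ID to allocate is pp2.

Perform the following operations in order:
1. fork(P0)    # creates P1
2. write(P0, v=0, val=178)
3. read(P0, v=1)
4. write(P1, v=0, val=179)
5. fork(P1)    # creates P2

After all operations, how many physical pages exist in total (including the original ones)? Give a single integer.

Op 1: fork(P0) -> P1. 2 ppages; refcounts: pp0:2 pp1:2
Op 2: write(P0, v0, 178). refcount(pp0)=2>1 -> COPY to pp2. 3 ppages; refcounts: pp0:1 pp1:2 pp2:1
Op 3: read(P0, v1) -> 46. No state change.
Op 4: write(P1, v0, 179). refcount(pp0)=1 -> write in place. 3 ppages; refcounts: pp0:1 pp1:2 pp2:1
Op 5: fork(P1) -> P2. 3 ppages; refcounts: pp0:2 pp1:3 pp2:1

Answer: 3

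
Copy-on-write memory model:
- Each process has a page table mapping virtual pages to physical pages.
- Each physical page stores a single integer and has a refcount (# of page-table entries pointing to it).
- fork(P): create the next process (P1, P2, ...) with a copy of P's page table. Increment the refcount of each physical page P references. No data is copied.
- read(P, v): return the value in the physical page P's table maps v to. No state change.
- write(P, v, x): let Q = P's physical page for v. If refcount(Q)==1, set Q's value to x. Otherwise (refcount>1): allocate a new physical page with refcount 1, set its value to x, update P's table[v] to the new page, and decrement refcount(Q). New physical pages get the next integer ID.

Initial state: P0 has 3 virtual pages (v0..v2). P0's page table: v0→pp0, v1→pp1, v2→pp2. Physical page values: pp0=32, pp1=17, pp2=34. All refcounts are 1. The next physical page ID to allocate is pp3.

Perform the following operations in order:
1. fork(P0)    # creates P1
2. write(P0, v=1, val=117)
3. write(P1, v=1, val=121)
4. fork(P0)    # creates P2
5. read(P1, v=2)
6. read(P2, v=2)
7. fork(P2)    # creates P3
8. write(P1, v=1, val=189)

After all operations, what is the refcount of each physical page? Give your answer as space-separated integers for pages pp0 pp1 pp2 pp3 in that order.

Answer: 4 1 4 3

Derivation:
Op 1: fork(P0) -> P1. 3 ppages; refcounts: pp0:2 pp1:2 pp2:2
Op 2: write(P0, v1, 117). refcount(pp1)=2>1 -> COPY to pp3. 4 ppages; refcounts: pp0:2 pp1:1 pp2:2 pp3:1
Op 3: write(P1, v1, 121). refcount(pp1)=1 -> write in place. 4 ppages; refcounts: pp0:2 pp1:1 pp2:2 pp3:1
Op 4: fork(P0) -> P2. 4 ppages; refcounts: pp0:3 pp1:1 pp2:3 pp3:2
Op 5: read(P1, v2) -> 34. No state change.
Op 6: read(P2, v2) -> 34. No state change.
Op 7: fork(P2) -> P3. 4 ppages; refcounts: pp0:4 pp1:1 pp2:4 pp3:3
Op 8: write(P1, v1, 189). refcount(pp1)=1 -> write in place. 4 ppages; refcounts: pp0:4 pp1:1 pp2:4 pp3:3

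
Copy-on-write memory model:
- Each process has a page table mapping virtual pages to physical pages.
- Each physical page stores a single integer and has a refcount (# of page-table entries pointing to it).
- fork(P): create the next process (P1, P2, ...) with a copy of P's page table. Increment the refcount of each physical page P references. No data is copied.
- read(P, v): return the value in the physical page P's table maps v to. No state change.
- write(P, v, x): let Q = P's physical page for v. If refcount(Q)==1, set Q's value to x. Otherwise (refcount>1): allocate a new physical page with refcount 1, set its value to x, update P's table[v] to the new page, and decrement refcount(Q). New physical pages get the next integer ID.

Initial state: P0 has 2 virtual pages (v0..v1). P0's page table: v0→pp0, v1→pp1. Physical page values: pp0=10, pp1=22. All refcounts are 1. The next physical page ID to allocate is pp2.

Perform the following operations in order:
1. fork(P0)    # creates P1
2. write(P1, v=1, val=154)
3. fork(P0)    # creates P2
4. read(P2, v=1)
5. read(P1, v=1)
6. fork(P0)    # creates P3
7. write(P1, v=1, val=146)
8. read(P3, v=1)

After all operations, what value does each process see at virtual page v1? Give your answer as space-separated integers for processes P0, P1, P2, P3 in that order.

Op 1: fork(P0) -> P1. 2 ppages; refcounts: pp0:2 pp1:2
Op 2: write(P1, v1, 154). refcount(pp1)=2>1 -> COPY to pp2. 3 ppages; refcounts: pp0:2 pp1:1 pp2:1
Op 3: fork(P0) -> P2. 3 ppages; refcounts: pp0:3 pp1:2 pp2:1
Op 4: read(P2, v1) -> 22. No state change.
Op 5: read(P1, v1) -> 154. No state change.
Op 6: fork(P0) -> P3. 3 ppages; refcounts: pp0:4 pp1:3 pp2:1
Op 7: write(P1, v1, 146). refcount(pp2)=1 -> write in place. 3 ppages; refcounts: pp0:4 pp1:3 pp2:1
Op 8: read(P3, v1) -> 22. No state change.
P0: v1 -> pp1 = 22
P1: v1 -> pp2 = 146
P2: v1 -> pp1 = 22
P3: v1 -> pp1 = 22

Answer: 22 146 22 22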